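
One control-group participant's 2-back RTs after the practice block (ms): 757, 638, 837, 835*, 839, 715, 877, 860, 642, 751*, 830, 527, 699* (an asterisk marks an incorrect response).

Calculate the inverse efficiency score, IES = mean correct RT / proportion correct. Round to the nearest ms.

Correct trials (n=10): 757, 638, 837, 839, 715, 877, 860, 642, 830, 527
Mean correct RT = 7522/10 = 752.2000 ms
Proportion correct = 10/13
IES = 752.2000 / (10/13) = 977.860 ms

978 ms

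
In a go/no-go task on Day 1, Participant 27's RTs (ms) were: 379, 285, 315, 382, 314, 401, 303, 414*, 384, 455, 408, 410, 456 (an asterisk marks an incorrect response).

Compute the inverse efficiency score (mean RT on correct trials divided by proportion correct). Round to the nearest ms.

Correct trials (n=12): 379, 285, 315, 382, 314, 401, 303, 384, 455, 408, 410, 456
Mean correct RT = 4492/12 = 374.3333 ms
Proportion correct = 12/13
IES = 374.3333 / (12/13) = 405.528 ms

406 ms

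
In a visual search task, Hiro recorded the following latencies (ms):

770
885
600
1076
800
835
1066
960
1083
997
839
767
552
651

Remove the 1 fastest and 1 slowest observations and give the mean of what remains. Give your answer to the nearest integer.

Sorted: 552, 600, 651, 767, 770, 800, 835, 839, 885, 960, 997, 1066, 1076, 1083
Drop lowest 1 (552) and highest 1 (1083)
Remaining (n=12): Σ = 10246, mean = 10246/12 = 853.833

854 ms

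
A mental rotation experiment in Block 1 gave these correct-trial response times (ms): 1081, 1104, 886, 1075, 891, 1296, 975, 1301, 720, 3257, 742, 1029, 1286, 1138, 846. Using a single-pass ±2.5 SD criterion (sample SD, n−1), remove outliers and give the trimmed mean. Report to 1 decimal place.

1026.4 ms

n = 15, ΣRT = 17627, M = 1175.133
Σ(x−M)² = 5131055.73; s = √(5131055.73/14) = 605.396
Cutoffs: 1175.133 ± 2.5·605.396 → [-338.4, 2688.6]
Outside: 3257 → excluded.
Retained (n=14): Σ = 14370, mean = 14370/14 = 1026.429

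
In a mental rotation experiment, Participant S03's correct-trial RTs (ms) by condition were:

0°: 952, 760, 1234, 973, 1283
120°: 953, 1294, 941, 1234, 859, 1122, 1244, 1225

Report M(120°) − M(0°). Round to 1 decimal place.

M(0°) = 5202/5 = 1040.400
M(120°) = 8872/8 = 1109.000
Difference = 1109.000 − 1040.400 = 68.600 ms

68.6 ms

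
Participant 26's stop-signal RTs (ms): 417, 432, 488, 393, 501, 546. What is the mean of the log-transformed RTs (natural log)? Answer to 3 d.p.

6.131

ln(RT): 6.0331, 6.0684, 6.1903, 5.9738, 6.2166, 6.3026
Σ ln(RT) = 36.7849
Mean = 36.7849/6 = 6.13081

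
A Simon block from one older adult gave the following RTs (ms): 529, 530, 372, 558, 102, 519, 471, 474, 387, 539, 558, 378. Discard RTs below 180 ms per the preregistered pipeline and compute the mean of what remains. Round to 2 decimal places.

Excluded: 102
Retained (n=11): Σ = 5315
Mean = 5315/11 = 483.1818

483.18 ms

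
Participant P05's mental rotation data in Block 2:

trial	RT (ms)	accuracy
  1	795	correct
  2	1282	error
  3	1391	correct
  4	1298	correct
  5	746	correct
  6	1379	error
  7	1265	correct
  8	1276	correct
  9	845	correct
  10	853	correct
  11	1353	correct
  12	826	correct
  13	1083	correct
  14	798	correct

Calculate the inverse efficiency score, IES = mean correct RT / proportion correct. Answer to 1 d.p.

Correct trials (n=12): 795, 1391, 1298, 746, 1265, 1276, 845, 853, 1353, 826, 1083, 798
Mean correct RT = 12529/12 = 1044.0833 ms
Proportion correct = 12/14
IES = 1044.0833 / (12/14) = 1218.097 ms

1218.1 ms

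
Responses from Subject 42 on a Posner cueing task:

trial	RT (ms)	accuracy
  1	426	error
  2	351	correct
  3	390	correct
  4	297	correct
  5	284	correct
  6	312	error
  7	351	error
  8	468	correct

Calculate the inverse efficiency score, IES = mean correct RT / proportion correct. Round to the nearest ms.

Correct trials (n=5): 351, 390, 297, 284, 468
Mean correct RT = 1790/5 = 358.0000 ms
Proportion correct = 5/8
IES = 358.0000 / (5/8) = 572.800 ms

573 ms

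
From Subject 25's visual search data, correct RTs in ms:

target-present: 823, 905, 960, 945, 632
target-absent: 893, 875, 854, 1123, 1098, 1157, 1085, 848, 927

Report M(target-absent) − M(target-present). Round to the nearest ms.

M(target-present) = 4265/5 = 853.000
M(target-absent) = 8860/9 = 984.444
Difference = 984.444 − 853.000 = 131.444 ms

131 ms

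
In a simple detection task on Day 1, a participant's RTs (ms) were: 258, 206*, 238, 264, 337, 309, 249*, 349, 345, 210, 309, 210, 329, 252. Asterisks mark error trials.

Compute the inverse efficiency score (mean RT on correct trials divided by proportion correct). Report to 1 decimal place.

Correct trials (n=12): 258, 238, 264, 337, 309, 349, 345, 210, 309, 210, 329, 252
Mean correct RT = 3410/12 = 284.1667 ms
Proportion correct = 12/14
IES = 284.1667 / (12/14) = 331.528 ms

331.5 ms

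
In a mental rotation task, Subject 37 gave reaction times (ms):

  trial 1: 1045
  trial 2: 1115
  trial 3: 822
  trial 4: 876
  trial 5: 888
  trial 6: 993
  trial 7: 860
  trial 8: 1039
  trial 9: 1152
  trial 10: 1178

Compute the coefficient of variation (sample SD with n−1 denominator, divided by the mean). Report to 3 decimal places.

0.130

n = 10, Σ = 9968, M = 996.8000
Σ(x−M)² = 150709.600; s = √(150709.600/9) = 129.4044
CV = 129.4044 / 996.8000 = 0.12982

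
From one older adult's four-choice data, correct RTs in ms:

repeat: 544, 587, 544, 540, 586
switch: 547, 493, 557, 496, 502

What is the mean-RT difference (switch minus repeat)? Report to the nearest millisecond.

-41 ms

M(repeat) = 2801/5 = 560.200
M(switch) = 2595/5 = 519.000
Difference = 519.000 − 560.200 = -41.200 ms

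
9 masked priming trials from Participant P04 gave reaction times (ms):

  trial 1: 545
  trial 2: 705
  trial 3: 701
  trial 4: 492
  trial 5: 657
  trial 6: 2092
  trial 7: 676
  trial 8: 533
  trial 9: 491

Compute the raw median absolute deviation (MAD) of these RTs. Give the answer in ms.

112 ms

Sorted: 491, 492, 533, 545, 657, 676, 701, 705, 2092 → median = 657
|x − 657|: 112, 48, 44, 165, 0, 1435, 19, 124, 166
Sorted deviations: 0, 19, 44, 48, 112, 124, 165, 166, 1435 → MAD = 112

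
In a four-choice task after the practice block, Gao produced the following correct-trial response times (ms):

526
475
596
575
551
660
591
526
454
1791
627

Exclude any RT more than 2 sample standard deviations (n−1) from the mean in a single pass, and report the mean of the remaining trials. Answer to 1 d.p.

n = 11, ΣRT = 7372, M = 670.182
Σ(x−M)² = 1419645.64; s = √(1419645.64/10) = 376.782
Cutoffs: 670.182 ± 2·376.782 → [-83.4, 1423.7]
Outside: 1791 → excluded.
Retained (n=10): Σ = 5581, mean = 5581/10 = 558.100

558.1 ms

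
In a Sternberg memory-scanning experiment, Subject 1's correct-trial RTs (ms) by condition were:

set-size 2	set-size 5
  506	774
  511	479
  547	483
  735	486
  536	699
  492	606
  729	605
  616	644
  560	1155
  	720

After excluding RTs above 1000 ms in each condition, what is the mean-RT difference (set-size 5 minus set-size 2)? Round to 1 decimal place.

set-size 5: exclude 1155
M(set-size 2) = 5232/9 = 581.333
M(set-size 5) = 5496/9 = 610.667
Difference = 610.667 − 581.333 = 29.333 ms

29.3 ms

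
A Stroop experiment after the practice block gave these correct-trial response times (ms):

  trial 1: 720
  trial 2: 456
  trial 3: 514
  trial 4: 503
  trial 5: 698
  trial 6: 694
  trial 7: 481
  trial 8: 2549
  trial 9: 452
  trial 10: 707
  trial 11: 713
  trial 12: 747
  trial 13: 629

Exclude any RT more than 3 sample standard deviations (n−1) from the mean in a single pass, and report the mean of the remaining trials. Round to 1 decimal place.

609.5 ms

n = 13, ΣRT = 9863, M = 758.692
Σ(x−M)² = 3624332.77; s = √(3624332.77/12) = 549.570
Cutoffs: 758.692 ± 3·549.570 → [-890.0, 2407.4]
Outside: 2549 → excluded.
Retained (n=12): Σ = 7314, mean = 7314/12 = 609.500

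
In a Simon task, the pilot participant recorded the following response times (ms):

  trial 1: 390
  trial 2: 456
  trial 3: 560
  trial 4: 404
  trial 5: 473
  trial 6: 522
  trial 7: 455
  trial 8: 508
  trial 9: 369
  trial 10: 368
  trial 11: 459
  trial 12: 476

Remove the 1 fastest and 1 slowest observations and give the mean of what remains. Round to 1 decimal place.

Sorted: 368, 369, 390, 404, 455, 456, 459, 473, 476, 508, 522, 560
Drop lowest 1 (368) and highest 1 (560)
Remaining (n=10): Σ = 4512, mean = 4512/10 = 451.200

451.2 ms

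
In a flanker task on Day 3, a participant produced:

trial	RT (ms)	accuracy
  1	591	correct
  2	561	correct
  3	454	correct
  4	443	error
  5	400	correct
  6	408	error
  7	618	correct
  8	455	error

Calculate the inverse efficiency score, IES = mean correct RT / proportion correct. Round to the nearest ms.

Correct trials (n=5): 591, 561, 454, 400, 618
Mean correct RT = 2624/5 = 524.8000 ms
Proportion correct = 5/8
IES = 524.8000 / (5/8) = 839.680 ms

840 ms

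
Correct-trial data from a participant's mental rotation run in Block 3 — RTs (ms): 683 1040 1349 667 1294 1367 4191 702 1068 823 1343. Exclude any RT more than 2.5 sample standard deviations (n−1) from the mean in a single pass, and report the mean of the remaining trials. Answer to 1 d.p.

1033.6 ms

n = 11, ΣRT = 14527, M = 1320.636
Σ(x−M)² = 9849906.55; s = √(9849906.55/10) = 992.467
Cutoffs: 1320.636 ± 2.5·992.467 → [-1160.5, 3801.8]
Outside: 4191 → excluded.
Retained (n=10): Σ = 10336, mean = 10336/10 = 1033.600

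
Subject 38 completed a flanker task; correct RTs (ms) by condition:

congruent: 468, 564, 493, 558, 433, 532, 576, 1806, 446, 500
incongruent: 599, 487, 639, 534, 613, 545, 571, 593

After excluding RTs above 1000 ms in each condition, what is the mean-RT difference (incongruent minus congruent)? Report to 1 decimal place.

64.8 ms

congruent: exclude 1806
M(congruent) = 4570/9 = 507.778
M(incongruent) = 4581/8 = 572.625
Difference = 572.625 − 507.778 = 64.847 ms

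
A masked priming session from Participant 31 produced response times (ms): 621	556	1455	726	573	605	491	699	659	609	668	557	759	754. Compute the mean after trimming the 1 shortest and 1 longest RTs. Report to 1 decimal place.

Sorted: 491, 556, 557, 573, 605, 609, 621, 659, 668, 699, 726, 754, 759, 1455
Drop lowest 1 (491) and highest 1 (1455)
Remaining (n=12): Σ = 7786, mean = 7786/12 = 648.833

648.8 ms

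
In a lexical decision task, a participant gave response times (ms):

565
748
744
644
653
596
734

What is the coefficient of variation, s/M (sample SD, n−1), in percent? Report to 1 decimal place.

11.1%

n = 7, Σ = 4684, M = 669.1429
Σ(x−M)² = 33116.857; s = √(33116.857/6) = 74.2932
CV = 74.2932 / 669.1429 = 0.11103 = 11.103%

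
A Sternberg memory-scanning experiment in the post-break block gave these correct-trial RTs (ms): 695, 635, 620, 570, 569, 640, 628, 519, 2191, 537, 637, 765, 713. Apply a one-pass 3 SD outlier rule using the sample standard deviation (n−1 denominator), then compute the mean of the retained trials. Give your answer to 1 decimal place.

n = 13, ΣRT = 9719, M = 747.615
Σ(x−M)² = 2314795.08; s = √(2314795.08/12) = 439.203
Cutoffs: 747.615 ± 3·439.203 → [-570.0, 2065.2]
Outside: 2191 → excluded.
Retained (n=12): Σ = 7528, mean = 7528/12 = 627.333

627.3 ms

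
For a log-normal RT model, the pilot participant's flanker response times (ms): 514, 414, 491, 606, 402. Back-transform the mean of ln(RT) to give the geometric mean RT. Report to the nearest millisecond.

480 ms

ln(RT): 6.2422, 6.0259, 6.1964, 6.4069, 5.9965
Mean ln(RT) = 30.8679/5 = 6.17357
Geometric mean = exp(6.17357) = 479.90 ms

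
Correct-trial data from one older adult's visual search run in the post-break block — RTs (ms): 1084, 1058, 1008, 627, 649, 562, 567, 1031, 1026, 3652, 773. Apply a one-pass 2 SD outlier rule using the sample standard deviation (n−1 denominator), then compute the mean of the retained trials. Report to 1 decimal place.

838.5 ms

n = 11, ΣRT = 12037, M = 1094.273
Σ(x−M)² = 7640656.18; s = √(7640656.18/10) = 874.108
Cutoffs: 1094.273 ± 2·874.108 → [-653.9, 2842.5]
Outside: 3652 → excluded.
Retained (n=10): Σ = 8385, mean = 8385/10 = 838.500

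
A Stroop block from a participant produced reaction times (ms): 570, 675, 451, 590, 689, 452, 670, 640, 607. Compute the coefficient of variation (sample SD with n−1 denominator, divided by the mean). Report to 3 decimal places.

0.152

n = 9, Σ = 5344, M = 593.7778
Σ(x−M)² = 64851.556; s = √(64851.556/8) = 90.0358
CV = 90.0358 / 593.7778 = 0.15163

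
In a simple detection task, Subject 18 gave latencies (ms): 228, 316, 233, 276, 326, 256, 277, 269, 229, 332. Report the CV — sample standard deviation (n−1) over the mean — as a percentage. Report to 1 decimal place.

n = 10, Σ = 2742, M = 274.2000
Σ(x−M)² = 14015.600; s = √(14015.600/9) = 39.4625
CV = 39.4625 / 274.2000 = 0.14392 = 14.392%

14.4%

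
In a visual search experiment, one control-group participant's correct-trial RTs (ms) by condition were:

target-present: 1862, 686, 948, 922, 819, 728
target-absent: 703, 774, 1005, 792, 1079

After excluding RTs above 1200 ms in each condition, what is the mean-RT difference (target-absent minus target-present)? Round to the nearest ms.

50 ms

target-present: exclude 1862
M(target-present) = 4103/5 = 820.600
M(target-absent) = 4353/5 = 870.600
Difference = 870.600 − 820.600 = 50.000 ms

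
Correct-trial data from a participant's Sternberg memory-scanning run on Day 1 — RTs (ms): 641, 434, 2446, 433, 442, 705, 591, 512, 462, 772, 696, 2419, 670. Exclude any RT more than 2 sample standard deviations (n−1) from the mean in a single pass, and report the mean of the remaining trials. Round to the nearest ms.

578 ms

n = 13, ΣRT = 11223, M = 863.308
Σ(x−M)² = 5978858.77; s = √(5978858.77/12) = 705.860
Cutoffs: 863.308 ± 2·705.860 → [-548.4, 2275.0]
Outside: 2419, 2446 → excluded.
Retained (n=11): Σ = 6358, mean = 6358/11 = 578.000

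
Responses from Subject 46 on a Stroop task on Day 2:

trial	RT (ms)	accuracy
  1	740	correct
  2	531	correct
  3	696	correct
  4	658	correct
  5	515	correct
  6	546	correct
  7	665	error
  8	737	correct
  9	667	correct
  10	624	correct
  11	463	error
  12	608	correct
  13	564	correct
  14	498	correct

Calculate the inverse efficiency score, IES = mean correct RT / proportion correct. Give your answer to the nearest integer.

718 ms

Correct trials (n=12): 740, 531, 696, 658, 515, 546, 737, 667, 624, 608, 564, 498
Mean correct RT = 7384/12 = 615.3333 ms
Proportion correct = 12/14
IES = 615.3333 / (12/14) = 717.889 ms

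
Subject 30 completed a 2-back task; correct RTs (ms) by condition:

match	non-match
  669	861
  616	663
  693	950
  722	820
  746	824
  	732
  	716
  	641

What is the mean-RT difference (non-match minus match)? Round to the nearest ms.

M(match) = 3446/5 = 689.200
M(non-match) = 6207/8 = 775.875
Difference = 775.875 − 689.200 = 86.675 ms

87 ms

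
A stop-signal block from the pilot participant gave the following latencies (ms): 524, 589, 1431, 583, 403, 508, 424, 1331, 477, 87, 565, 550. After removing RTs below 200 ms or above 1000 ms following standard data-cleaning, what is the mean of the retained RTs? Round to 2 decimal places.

513.67 ms

Excluded: 87, 1331, 1431
Retained (n=9): Σ = 4623
Mean = 4623/9 = 513.6667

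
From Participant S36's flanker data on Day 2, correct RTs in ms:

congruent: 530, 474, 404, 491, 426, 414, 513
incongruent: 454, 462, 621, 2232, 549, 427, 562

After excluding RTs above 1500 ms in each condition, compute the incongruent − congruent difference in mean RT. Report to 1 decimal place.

incongruent: exclude 2232
M(congruent) = 3252/7 = 464.571
M(incongruent) = 3075/6 = 512.500
Difference = 512.500 − 464.571 = 47.929 ms

47.9 ms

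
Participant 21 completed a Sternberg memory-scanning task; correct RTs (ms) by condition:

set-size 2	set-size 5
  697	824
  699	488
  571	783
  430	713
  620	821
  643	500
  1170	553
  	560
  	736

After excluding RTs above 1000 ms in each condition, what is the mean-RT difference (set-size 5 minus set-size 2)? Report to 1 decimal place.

set-size 2: exclude 1170
M(set-size 2) = 3660/6 = 610.000
M(set-size 5) = 5978/9 = 664.222
Difference = 664.222 − 610.000 = 54.222 ms

54.2 ms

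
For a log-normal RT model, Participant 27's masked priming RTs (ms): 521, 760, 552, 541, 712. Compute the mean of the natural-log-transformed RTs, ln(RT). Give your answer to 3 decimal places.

6.413

ln(RT): 6.2558, 6.6333, 6.3135, 6.2934, 6.5681
Σ ln(RT) = 32.0641
Mean = 32.0641/5 = 6.41282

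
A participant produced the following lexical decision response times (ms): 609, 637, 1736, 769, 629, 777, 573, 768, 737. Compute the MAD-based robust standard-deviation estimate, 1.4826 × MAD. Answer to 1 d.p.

Sorted: 573, 609, 629, 637, 737, 768, 769, 777, 1736 → median = 737
|x − 737| sorted: 0, 31, 32, 40, 100, 108, 128, 164, 999 → MAD = 100
Robust SD ≈ 1.4826 × 100 = 148.260

148.3 ms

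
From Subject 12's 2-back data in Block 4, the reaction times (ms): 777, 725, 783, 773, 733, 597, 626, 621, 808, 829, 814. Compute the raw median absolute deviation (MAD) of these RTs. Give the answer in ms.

Sorted: 597, 621, 626, 725, 733, 773, 777, 783, 808, 814, 829 → median = 773
|x − 773|: 4, 48, 10, 0, 40, 176, 147, 152, 35, 56, 41
Sorted deviations: 0, 4, 10, 35, 40, 41, 48, 56, 147, 152, 176 → MAD = 41

41 ms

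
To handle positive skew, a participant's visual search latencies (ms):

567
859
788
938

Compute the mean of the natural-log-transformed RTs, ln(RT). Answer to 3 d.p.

6.652

ln(RT): 6.3404, 6.7558, 6.6695, 6.8437
Σ ln(RT) = 26.6094
Mean = 26.6094/4 = 6.65234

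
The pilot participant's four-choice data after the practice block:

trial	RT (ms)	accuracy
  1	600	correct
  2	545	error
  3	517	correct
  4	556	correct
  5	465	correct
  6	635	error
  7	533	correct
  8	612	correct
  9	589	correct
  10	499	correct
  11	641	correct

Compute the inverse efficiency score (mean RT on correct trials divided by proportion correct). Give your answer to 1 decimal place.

Correct trials (n=9): 600, 517, 556, 465, 533, 612, 589, 499, 641
Mean correct RT = 5012/9 = 556.8889 ms
Proportion correct = 9/11
IES = 556.8889 / (9/11) = 680.642 ms

680.6 ms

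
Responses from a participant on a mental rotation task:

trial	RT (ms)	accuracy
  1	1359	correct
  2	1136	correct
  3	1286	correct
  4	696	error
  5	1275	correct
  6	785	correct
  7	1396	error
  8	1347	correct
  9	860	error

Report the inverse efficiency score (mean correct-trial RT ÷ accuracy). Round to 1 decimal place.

1797.0 ms

Correct trials (n=6): 1359, 1136, 1286, 1275, 785, 1347
Mean correct RT = 7188/6 = 1198.0000 ms
Proportion correct = 6/9
IES = 1198.0000 / (6/9) = 1797.000 ms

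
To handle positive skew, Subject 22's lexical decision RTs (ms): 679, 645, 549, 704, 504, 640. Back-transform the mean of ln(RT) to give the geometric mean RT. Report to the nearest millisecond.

616 ms

ln(RT): 6.5206, 6.4693, 6.3081, 6.5568, 6.2226, 6.4615
Mean ln(RT) = 38.5388/6 = 6.42313
Geometric mean = exp(6.42313) = 615.93 ms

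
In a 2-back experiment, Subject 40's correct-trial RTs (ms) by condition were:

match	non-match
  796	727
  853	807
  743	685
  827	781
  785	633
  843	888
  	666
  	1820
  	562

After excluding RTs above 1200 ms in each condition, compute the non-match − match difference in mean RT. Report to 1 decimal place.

non-match: exclude 1820
M(match) = 4847/6 = 807.833
M(non-match) = 5749/8 = 718.625
Difference = 718.625 − 807.833 = -89.208 ms

-89.2 ms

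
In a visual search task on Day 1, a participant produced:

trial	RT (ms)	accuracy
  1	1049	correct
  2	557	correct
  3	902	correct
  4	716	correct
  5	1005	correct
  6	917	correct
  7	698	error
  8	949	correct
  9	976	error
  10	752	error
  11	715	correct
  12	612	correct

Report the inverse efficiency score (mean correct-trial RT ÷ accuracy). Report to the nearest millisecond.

Correct trials (n=9): 1049, 557, 902, 716, 1005, 917, 949, 715, 612
Mean correct RT = 7422/9 = 824.6667 ms
Proportion correct = 9/12
IES = 824.6667 / (9/12) = 1099.556 ms

1100 ms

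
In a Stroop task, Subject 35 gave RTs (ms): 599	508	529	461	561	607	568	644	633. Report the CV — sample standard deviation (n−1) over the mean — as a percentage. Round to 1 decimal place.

10.6%

n = 9, Σ = 5110, M = 567.7778
Σ(x−M)² = 29101.556; s = √(29101.556/8) = 60.3133
CV = 60.3133 / 567.7778 = 0.10623 = 10.623%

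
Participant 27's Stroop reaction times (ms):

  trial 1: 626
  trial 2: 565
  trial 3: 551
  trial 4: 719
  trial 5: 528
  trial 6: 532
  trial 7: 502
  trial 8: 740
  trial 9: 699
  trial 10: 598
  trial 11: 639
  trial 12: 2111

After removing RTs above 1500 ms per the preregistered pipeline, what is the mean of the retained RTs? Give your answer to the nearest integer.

Excluded: 2111
Retained (n=11): Σ = 6699
Mean = 6699/11 = 609.0000

609 ms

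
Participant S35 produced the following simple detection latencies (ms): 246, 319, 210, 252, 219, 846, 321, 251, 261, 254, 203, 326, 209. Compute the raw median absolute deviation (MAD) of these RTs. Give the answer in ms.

Sorted: 203, 209, 210, 219, 246, 251, 252, 254, 261, 319, 321, 326, 846 → median = 252
|x − 252|: 6, 67, 42, 0, 33, 594, 69, 1, 9, 2, 49, 74, 43
Sorted deviations: 0, 1, 2, 6, 9, 33, 42, 43, 49, 67, 69, 74, 594 → MAD = 42

42 ms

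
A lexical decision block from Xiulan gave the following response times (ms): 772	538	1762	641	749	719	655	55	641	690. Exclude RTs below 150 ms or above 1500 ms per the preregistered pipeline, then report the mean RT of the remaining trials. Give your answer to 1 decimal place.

Excluded: 55, 1762
Retained (n=8): Σ = 5405
Mean = 5405/8 = 675.6250

675.6 ms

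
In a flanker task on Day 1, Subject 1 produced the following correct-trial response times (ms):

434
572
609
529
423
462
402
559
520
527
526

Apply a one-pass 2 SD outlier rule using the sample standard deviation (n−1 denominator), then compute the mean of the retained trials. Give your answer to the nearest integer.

n = 11, ΣRT = 5563, M = 505.727
Σ(x−M)² = 44164.18; s = √(44164.18/10) = 66.456
Cutoffs: 505.727 ± 2·66.456 → [372.8, 638.6]
No RTs fall outside the cutoffs; all 11 retained. Mean = 5563/11 = 505.727

506 ms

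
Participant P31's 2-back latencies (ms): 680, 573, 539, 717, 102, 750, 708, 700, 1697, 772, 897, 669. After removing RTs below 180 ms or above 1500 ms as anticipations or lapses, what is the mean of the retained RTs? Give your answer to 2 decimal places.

Excluded: 102, 1697
Retained (n=10): Σ = 7005
Mean = 7005/10 = 700.5000

700.50 ms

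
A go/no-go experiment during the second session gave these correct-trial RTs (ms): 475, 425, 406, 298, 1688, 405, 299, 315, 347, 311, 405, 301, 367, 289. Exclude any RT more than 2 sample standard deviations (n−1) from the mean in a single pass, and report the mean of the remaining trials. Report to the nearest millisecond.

n = 14, ΣRT = 6331, M = 452.214
Σ(x−M)² = 1688882.36; s = √(1688882.36/13) = 360.436
Cutoffs: 452.214 ± 2·360.436 → [-268.7, 1173.1]
Outside: 1688 → excluded.
Retained (n=13): Σ = 4643, mean = 4643/13 = 357.154

357 ms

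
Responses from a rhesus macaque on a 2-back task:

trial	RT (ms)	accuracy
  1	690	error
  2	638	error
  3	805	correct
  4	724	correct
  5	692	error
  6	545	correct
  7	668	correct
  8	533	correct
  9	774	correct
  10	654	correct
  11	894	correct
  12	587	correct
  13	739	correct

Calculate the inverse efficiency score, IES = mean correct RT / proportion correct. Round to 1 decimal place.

900.0 ms

Correct trials (n=10): 805, 724, 545, 668, 533, 774, 654, 894, 587, 739
Mean correct RT = 6923/10 = 692.3000 ms
Proportion correct = 10/13
IES = 692.3000 / (10/13) = 899.990 ms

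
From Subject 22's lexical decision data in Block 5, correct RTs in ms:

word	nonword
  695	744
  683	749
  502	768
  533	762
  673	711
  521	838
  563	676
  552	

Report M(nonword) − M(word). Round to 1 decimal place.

M(word) = 4722/8 = 590.250
M(nonword) = 5248/7 = 749.714
Difference = 749.714 − 590.250 = 159.464 ms

159.5 ms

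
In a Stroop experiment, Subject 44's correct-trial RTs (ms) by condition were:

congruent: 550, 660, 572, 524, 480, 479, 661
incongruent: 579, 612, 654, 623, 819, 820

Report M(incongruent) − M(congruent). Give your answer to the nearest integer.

124 ms

M(congruent) = 3926/7 = 560.857
M(incongruent) = 4107/6 = 684.500
Difference = 684.500 − 560.857 = 123.643 ms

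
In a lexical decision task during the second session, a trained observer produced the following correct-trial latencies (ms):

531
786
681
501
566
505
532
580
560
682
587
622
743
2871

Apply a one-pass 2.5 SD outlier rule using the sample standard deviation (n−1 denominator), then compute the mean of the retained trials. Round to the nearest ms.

606 ms

n = 14, ΣRT = 10747, M = 767.643
Σ(x−M)² = 4864333.21; s = √(4864333.21/13) = 611.702
Cutoffs: 767.643 ± 2.5·611.702 → [-761.6, 2296.9]
Outside: 2871 → excluded.
Retained (n=13): Σ = 7876, mean = 7876/13 = 605.846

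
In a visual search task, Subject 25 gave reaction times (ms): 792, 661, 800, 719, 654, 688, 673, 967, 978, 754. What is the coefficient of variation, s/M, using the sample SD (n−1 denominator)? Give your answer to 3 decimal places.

n = 10, Σ = 7686, M = 768.6000
Σ(x−M)² = 127764.400; s = √(127764.400/9) = 119.1472
CV = 119.1472 / 768.6000 = 0.15502

0.155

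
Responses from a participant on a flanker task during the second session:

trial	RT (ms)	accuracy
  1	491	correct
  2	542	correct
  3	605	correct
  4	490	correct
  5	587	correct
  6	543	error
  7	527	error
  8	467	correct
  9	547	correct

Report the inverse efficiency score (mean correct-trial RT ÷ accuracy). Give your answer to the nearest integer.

685 ms

Correct trials (n=7): 491, 542, 605, 490, 587, 467, 547
Mean correct RT = 3729/7 = 532.7143 ms
Proportion correct = 7/9
IES = 532.7143 / (7/9) = 684.918 ms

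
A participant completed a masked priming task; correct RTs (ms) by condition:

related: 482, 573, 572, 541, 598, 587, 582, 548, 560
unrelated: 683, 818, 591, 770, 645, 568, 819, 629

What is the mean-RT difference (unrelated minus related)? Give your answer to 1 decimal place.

130.0 ms

M(related) = 5043/9 = 560.333
M(unrelated) = 5523/8 = 690.375
Difference = 690.375 − 560.333 = 130.042 ms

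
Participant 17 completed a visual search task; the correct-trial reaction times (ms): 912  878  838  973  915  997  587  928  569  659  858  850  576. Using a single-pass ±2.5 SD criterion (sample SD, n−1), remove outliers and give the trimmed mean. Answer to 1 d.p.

n = 13, ΣRT = 10540, M = 810.769
Σ(x−M)² = 291562.31; s = √(291562.31/12) = 155.874
Cutoffs: 810.769 ± 2.5·155.874 → [421.1, 1200.5]
No RTs fall outside the cutoffs; all 13 retained. Mean = 10540/13 = 810.769

810.8 ms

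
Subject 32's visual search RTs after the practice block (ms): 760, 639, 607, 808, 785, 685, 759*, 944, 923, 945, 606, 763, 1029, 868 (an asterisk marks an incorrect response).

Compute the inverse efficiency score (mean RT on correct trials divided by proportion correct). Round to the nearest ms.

Correct trials (n=13): 760, 639, 607, 808, 785, 685, 944, 923, 945, 606, 763, 1029, 868
Mean correct RT = 10362/13 = 797.0769 ms
Proportion correct = 13/14
IES = 797.0769 / (13/14) = 858.391 ms

858 ms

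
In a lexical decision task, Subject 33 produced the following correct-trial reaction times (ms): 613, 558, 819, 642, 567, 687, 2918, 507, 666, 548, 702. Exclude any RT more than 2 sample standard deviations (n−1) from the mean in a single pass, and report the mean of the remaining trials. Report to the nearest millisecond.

n = 11, ΣRT = 9227, M = 838.818
Σ(x−M)² = 4832177.64; s = √(4832177.64/10) = 695.139
Cutoffs: 838.818 ± 2·695.139 → [-551.5, 2229.1]
Outside: 2918 → excluded.
Retained (n=10): Σ = 6309, mean = 6309/10 = 630.900

631 ms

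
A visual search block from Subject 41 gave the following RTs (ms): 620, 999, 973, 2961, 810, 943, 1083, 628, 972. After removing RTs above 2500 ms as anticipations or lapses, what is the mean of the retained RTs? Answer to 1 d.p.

Excluded: 2961
Retained (n=8): Σ = 7028
Mean = 7028/8 = 878.5000

878.5 ms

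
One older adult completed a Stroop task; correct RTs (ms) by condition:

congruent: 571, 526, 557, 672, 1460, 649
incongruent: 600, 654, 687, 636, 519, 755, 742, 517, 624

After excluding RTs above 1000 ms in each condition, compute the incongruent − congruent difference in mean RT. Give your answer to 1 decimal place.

42.1 ms

congruent: exclude 1460
M(congruent) = 2975/5 = 595.000
M(incongruent) = 5734/9 = 637.111
Difference = 637.111 − 595.000 = 42.111 ms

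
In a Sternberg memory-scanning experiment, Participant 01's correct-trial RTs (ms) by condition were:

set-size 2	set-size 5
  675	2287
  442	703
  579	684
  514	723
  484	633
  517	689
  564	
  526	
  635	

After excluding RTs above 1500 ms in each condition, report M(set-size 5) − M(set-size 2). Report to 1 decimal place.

138.0 ms

set-size 5: exclude 2287
M(set-size 2) = 4936/9 = 548.444
M(set-size 5) = 3432/5 = 686.400
Difference = 686.400 − 548.444 = 137.956 ms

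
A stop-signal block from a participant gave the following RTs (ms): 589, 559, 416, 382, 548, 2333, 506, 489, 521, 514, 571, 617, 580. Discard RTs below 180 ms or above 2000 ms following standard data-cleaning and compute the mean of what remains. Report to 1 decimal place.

Excluded: 2333
Retained (n=12): Σ = 6292
Mean = 6292/12 = 524.3333

524.3 ms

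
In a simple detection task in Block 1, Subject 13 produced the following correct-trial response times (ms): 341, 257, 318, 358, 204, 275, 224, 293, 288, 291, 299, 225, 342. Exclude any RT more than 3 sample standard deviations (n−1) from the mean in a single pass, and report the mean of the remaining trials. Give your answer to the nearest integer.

286 ms

n = 13, ΣRT = 3715, M = 285.769
Σ(x−M)² = 27866.31; s = √(27866.31/12) = 48.189
Cutoffs: 285.769 ± 3·48.189 → [141.2, 430.3]
No RTs fall outside the cutoffs; all 13 retained. Mean = 3715/13 = 285.769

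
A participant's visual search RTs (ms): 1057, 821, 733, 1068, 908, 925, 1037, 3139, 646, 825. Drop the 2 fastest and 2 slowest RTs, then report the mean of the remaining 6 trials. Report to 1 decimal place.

Sorted: 646, 733, 821, 825, 908, 925, 1037, 1057, 1068, 3139
Drop lowest 2 (646, 733) and highest 2 (1068, 3139)
Remaining (n=6): Σ = 5573, mean = 5573/6 = 928.833

928.8 ms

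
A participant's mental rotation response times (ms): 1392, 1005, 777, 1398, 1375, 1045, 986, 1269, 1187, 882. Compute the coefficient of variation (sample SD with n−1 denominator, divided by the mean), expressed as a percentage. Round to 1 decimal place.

19.8%

n = 10, Σ = 11316, M = 1131.6000
Σ(x−M)² = 452736.400; s = √(452736.400/9) = 224.2856
CV = 224.2856 / 1131.6000 = 0.19820 = 19.820%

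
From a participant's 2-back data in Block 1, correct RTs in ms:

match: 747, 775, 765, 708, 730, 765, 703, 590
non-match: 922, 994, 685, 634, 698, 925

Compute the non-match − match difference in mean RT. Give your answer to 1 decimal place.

86.8 ms

M(match) = 5783/8 = 722.875
M(non-match) = 4858/6 = 809.667
Difference = 809.667 − 722.875 = 86.792 ms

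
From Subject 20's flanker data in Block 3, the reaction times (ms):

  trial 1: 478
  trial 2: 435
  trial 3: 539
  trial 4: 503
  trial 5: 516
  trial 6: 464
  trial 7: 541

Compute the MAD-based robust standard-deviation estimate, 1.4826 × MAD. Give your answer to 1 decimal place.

53.4 ms

Sorted: 435, 464, 478, 503, 516, 539, 541 → median = 503
|x − 503| sorted: 0, 13, 25, 36, 38, 39, 68 → MAD = 36
Robust SD ≈ 1.4826 × 36 = 53.374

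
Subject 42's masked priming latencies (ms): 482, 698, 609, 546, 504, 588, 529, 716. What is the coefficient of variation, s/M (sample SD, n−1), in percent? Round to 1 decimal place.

14.8%

n = 8, Σ = 4672, M = 584.0000
Σ(x−M)² = 52334.000; s = √(52334.000/7) = 86.4655
CV = 86.4655 / 584.0000 = 0.14806 = 14.806%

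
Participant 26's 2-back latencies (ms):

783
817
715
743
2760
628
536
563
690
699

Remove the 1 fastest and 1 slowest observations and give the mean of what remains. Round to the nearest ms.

705 ms

Sorted: 536, 563, 628, 690, 699, 715, 743, 783, 817, 2760
Drop lowest 1 (536) and highest 1 (2760)
Remaining (n=8): Σ = 5638, mean = 5638/8 = 704.750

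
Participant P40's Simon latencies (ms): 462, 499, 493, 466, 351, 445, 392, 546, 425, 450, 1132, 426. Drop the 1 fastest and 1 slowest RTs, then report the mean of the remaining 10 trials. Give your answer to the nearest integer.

Sorted: 351, 392, 425, 426, 445, 450, 462, 466, 493, 499, 546, 1132
Drop lowest 1 (351) and highest 1 (1132)
Remaining (n=10): Σ = 4604, mean = 4604/10 = 460.400

460 ms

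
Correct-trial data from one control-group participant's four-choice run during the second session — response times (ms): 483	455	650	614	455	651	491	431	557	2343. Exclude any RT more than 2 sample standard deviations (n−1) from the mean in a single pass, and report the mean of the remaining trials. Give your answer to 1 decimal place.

n = 10, ΣRT = 7130, M = 713.000
Σ(x−M)² = 3013686.00; s = √(3013686.00/9) = 578.666
Cutoffs: 713.000 ± 2·578.666 → [-444.3, 1870.3]
Outside: 2343 → excluded.
Retained (n=9): Σ = 4787, mean = 4787/9 = 531.889

531.9 ms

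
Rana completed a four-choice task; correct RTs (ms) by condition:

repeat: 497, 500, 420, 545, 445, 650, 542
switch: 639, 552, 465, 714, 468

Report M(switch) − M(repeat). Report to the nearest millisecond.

53 ms

M(repeat) = 3599/7 = 514.143
M(switch) = 2838/5 = 567.600
Difference = 567.600 − 514.143 = 53.457 ms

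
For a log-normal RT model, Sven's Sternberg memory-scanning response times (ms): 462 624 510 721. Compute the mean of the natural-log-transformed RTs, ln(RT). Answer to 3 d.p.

6.347

ln(RT): 6.1356, 6.4362, 6.2344, 6.5806
Σ ln(RT) = 25.3868
Mean = 25.3868/4 = 6.34669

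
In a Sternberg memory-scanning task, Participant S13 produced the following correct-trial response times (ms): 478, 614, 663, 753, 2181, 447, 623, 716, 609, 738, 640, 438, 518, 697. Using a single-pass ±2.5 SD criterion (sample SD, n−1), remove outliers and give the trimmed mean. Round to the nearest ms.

n = 14, ΣRT = 10115, M = 722.500
Σ(x−M)² = 2432427.50; s = √(2432427.50/13) = 432.562
Cutoffs: 722.500 ± 2.5·432.562 → [-358.9, 1803.9]
Outside: 2181 → excluded.
Retained (n=13): Σ = 7934, mean = 7934/13 = 610.308

610 ms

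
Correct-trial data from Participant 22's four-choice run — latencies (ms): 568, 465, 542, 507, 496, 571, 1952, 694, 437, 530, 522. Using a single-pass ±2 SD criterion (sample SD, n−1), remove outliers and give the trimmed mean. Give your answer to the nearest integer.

n = 11, ΣRT = 7284, M = 662.182
Σ(x−M)² = 1874679.64; s = √(1874679.64/10) = 432.976
Cutoffs: 662.182 ± 2·432.976 → [-203.8, 1528.1]
Outside: 1952 → excluded.
Retained (n=10): Σ = 5332, mean = 5332/10 = 533.200

533 ms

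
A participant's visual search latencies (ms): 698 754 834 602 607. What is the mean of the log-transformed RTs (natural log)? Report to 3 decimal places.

6.542

ln(RT): 6.5482, 6.6254, 6.7262, 6.4003, 6.4085
Σ ln(RT) = 32.7086
Mean = 32.7086/5 = 6.54173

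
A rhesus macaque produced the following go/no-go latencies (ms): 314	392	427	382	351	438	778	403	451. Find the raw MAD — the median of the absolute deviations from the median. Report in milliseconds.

35 ms

Sorted: 314, 351, 382, 392, 403, 427, 438, 451, 778 → median = 403
|x − 403|: 89, 11, 24, 21, 52, 35, 375, 0, 48
Sorted deviations: 0, 11, 21, 24, 35, 48, 52, 89, 375 → MAD = 35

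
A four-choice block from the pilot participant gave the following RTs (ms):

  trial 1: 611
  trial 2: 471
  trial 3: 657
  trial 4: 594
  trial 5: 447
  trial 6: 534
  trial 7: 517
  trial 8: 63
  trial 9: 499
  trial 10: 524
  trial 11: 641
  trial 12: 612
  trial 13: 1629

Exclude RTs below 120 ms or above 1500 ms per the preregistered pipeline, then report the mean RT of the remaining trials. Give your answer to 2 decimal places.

Excluded: 63, 1629
Retained (n=11): Σ = 6107
Mean = 6107/11 = 555.1818

555.18 ms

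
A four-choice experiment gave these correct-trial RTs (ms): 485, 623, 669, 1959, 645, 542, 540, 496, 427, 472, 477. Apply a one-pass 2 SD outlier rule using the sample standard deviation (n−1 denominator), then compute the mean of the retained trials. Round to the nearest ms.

n = 11, ΣRT = 7335, M = 666.818
Σ(x−M)² = 1897531.64; s = √(1897531.64/10) = 435.607
Cutoffs: 666.818 ± 2·435.607 → [-204.4, 1538.0]
Outside: 1959 → excluded.
Retained (n=10): Σ = 5376, mean = 5376/10 = 537.600

538 ms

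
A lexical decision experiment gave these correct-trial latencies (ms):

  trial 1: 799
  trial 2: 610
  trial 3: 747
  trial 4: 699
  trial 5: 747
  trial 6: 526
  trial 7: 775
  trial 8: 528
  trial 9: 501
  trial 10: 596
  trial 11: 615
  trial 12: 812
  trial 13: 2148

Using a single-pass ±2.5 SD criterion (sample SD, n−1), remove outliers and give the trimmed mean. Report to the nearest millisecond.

663 ms

n = 13, ΣRT = 10103, M = 777.154
Σ(x−M)² = 2177309.69; s = √(2177309.69/12) = 425.961
Cutoffs: 777.154 ± 2.5·425.961 → [-287.7, 1842.1]
Outside: 2148 → excluded.
Retained (n=12): Σ = 7955, mean = 7955/12 = 662.917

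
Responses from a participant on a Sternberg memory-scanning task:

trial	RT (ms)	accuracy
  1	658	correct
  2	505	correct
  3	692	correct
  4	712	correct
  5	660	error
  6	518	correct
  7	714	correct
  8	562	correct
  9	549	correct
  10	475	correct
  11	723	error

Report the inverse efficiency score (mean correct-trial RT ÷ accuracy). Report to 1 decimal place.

731.3 ms

Correct trials (n=9): 658, 505, 692, 712, 518, 714, 562, 549, 475
Mean correct RT = 5385/9 = 598.3333 ms
Proportion correct = 9/11
IES = 598.3333 / (9/11) = 731.296 ms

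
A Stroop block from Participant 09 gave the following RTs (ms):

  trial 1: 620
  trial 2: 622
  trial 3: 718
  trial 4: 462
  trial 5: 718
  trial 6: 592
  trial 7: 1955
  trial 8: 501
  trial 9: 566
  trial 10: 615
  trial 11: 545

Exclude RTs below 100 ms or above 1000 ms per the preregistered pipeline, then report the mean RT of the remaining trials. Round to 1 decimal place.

595.9 ms

Excluded: 1955
Retained (n=10): Σ = 5959
Mean = 5959/10 = 595.9000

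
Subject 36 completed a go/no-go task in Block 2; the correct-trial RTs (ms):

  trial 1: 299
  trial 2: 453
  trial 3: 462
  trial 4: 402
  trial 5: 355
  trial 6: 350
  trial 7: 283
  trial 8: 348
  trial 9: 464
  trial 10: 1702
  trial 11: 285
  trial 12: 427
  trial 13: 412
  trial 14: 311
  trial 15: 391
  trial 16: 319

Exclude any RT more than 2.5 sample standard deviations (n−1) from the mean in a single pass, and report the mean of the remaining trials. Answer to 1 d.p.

n = 16, ΣRT = 7263, M = 453.938
Σ(x−M)² = 1719188.94; s = √(1719188.94/15) = 338.545
Cutoffs: 453.938 ± 2.5·338.545 → [-392.4, 1300.3]
Outside: 1702 → excluded.
Retained (n=15): Σ = 5561, mean = 5561/15 = 370.733

370.7 ms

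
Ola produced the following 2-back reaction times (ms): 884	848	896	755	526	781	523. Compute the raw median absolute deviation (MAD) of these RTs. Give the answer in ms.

103 ms

Sorted: 523, 526, 755, 781, 848, 884, 896 → median = 781
|x − 781|: 103, 67, 115, 26, 255, 0, 258
Sorted deviations: 0, 26, 67, 103, 115, 255, 258 → MAD = 103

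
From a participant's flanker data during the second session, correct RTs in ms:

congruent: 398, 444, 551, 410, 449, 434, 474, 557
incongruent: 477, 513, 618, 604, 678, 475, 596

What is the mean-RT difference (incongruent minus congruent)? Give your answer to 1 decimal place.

101.2 ms

M(congruent) = 3717/8 = 464.625
M(incongruent) = 3961/7 = 565.857
Difference = 565.857 − 464.625 = 101.232 ms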